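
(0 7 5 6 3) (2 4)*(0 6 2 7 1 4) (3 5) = (0 1 4 7 3 6 5 2) 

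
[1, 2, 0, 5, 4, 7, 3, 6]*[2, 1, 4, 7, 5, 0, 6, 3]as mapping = [0→1, 1→4, 2→2, 3→0, 4→5, 5→3, 6→7, 7→6]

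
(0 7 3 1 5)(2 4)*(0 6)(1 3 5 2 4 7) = (0 1 2 7 5 6)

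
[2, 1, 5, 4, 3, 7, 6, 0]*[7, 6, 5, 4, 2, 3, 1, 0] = [5, 6, 3, 2, 4, 0, 1, 7]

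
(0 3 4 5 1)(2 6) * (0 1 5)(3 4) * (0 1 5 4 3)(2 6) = (0 3)(1 5 4)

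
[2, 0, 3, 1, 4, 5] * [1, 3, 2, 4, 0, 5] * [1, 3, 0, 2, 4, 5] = [0, 3, 4, 2, 1, 5]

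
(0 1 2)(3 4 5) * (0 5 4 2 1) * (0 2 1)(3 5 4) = (0 2 4 3 1)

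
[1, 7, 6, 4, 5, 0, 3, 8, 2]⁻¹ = [5, 0, 8, 6, 3, 4, 2, 1, 7]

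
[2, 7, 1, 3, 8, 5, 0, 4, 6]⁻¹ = [6, 2, 0, 3, 7, 5, 8, 1, 4]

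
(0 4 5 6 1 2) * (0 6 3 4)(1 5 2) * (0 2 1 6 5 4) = (0 2 5 3)(1 6 4)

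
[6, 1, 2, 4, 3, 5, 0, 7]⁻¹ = [6, 1, 2, 4, 3, 5, 0, 7]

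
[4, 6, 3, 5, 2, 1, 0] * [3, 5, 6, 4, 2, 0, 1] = [2, 1, 4, 0, 6, 5, 3] 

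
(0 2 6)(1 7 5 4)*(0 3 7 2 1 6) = (0 1 2)(3 7 5 4 6)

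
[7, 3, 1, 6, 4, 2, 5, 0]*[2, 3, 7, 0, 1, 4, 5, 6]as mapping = [0→6, 1→0, 2→3, 3→5, 4→1, 5→7, 6→4, 7→2]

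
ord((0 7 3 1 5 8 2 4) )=8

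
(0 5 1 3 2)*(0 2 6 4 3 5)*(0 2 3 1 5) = (0 2 3 6 4 1)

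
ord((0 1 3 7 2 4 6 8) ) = 8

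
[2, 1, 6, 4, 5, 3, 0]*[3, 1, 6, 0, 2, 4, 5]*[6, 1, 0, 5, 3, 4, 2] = [2, 1, 4, 0, 3, 6, 5]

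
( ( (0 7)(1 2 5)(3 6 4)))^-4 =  (1 5 2)(3 4 6)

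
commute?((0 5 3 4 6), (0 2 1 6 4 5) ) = no:(0 5 3 4 6) * (0 2 1 6 4 5) = (1 6 2) (3 5), (0 2 1 6 4 5) * (0 5 3 4 6) = (0 2 1) (3 4) 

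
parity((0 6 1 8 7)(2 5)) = odd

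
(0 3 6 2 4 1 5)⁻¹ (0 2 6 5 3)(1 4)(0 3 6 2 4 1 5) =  (0 6 3 4 2)(1 5)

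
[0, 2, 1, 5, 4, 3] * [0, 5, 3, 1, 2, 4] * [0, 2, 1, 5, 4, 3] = [0, 5, 3, 4, 1, 2]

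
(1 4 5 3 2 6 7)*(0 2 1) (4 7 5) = (0 2 6 5 3 1 7) 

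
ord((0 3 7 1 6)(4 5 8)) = 15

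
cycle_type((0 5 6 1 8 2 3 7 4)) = 9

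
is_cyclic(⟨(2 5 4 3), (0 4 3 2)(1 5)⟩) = no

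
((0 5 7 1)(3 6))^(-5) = (0 1 7 5)(3 6)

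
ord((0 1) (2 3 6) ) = 6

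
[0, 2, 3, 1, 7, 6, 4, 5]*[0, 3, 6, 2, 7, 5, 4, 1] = [0, 6, 2, 3, 1, 4, 7, 5] 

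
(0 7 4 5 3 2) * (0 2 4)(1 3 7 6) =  (0 6 1 3 4 5 7)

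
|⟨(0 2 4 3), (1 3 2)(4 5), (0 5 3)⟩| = 720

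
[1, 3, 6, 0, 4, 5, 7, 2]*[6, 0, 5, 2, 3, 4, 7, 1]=[0, 2, 7, 6, 3, 4, 1, 5]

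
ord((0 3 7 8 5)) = 5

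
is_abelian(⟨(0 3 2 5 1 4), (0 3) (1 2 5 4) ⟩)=no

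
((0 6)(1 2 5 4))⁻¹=(0 6)(1 4 5 2)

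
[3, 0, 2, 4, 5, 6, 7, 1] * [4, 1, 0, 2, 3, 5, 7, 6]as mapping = [0→2, 1→4, 2→0, 3→3, 4→5, 5→7, 6→6, 7→1]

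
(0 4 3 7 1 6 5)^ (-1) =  (0 5 6 1 7 3 4)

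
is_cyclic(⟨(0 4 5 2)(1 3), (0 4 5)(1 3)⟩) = no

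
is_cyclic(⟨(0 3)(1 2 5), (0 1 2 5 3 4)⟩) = no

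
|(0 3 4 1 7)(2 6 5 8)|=20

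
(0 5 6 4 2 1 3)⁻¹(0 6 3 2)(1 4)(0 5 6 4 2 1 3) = (0 1 5 4)(2 3)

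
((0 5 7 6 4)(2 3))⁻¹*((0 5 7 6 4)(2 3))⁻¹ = (0 6 5 4 7)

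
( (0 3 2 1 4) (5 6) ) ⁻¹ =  (0 4 1 2 3) (5 6) 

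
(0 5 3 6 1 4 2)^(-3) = (0 1 5 4 3 2 6)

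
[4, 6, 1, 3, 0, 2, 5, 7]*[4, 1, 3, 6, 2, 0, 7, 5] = [2, 7, 1, 6, 4, 3, 0, 5]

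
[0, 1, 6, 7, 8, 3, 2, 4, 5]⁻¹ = [0, 1, 6, 5, 7, 8, 2, 3, 4]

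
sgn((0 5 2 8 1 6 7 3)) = -1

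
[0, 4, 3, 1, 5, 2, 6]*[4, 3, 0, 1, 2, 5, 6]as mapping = [0→4, 1→2, 2→1, 3→3, 4→5, 5→0, 6→6]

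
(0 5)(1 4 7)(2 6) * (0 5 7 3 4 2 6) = (0 7 1 2)(3 4)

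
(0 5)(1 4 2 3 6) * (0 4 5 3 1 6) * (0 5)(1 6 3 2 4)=(0 2 6 3 5 1)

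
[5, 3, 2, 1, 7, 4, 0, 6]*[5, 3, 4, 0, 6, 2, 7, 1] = [2, 0, 4, 3, 1, 6, 5, 7]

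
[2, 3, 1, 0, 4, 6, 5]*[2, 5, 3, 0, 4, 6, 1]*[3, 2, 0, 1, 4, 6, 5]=[1, 3, 6, 0, 4, 2, 5]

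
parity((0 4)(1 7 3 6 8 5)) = even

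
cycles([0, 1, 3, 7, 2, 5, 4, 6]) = (2 3 7 6 4)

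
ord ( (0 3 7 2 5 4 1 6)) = 8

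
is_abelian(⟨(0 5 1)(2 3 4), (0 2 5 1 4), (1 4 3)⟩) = no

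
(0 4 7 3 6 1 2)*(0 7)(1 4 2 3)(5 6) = (0 2 7 1 3 5 6 4)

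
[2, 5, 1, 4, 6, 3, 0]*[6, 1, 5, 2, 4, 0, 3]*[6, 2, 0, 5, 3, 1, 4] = [1, 6, 2, 3, 5, 0, 4]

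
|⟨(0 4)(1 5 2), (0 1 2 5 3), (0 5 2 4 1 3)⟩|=720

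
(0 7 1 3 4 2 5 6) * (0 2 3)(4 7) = (0 4 3 7 1)(2 5 6)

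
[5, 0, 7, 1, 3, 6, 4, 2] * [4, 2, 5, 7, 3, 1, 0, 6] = [1, 4, 6, 2, 7, 0, 3, 5]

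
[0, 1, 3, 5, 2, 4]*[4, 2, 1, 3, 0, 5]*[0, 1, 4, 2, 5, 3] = [5, 4, 2, 3, 1, 0]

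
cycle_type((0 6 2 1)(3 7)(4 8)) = 2^2.4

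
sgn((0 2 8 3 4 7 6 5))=-1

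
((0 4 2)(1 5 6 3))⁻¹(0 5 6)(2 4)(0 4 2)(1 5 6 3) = (0 2)(3 4 6)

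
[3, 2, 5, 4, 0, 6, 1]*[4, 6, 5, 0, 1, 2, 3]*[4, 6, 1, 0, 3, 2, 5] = [4, 2, 1, 6, 3, 0, 5]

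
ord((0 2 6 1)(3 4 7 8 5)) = 20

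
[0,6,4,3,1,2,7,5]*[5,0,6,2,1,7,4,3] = [5,4,1,2,0,6,3,7]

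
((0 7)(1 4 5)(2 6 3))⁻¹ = (0 7)(1 5 4)(2 3 6)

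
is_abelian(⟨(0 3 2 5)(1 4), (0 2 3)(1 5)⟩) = no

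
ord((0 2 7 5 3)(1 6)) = 10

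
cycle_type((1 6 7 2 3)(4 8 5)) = 3.5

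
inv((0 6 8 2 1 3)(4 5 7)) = (0 3 1 2 8 6)(4 7 5)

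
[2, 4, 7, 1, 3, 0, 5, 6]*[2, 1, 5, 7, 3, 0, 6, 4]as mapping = [0→5, 1→3, 2→4, 3→1, 4→7, 5→2, 6→0, 7→6]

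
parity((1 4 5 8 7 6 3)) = even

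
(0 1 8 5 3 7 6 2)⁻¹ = (0 2 6 7 3 5 8 1)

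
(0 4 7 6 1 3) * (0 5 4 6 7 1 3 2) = (0 6 3 5 4 1 2)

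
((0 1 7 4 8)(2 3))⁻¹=(0 8 4 7 1)(2 3)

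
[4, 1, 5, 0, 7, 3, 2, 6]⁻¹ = [3, 1, 6, 5, 0, 2, 7, 4]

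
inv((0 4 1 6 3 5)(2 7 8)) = (0 5 3 6 1 4)(2 8 7)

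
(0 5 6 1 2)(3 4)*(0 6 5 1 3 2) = (0 1)(2 6 3 4)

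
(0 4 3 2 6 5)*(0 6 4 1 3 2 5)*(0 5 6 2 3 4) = (0 1 4 3 6 5 2)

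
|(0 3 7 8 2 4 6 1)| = 8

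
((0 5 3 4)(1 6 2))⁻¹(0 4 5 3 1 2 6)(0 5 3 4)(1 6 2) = (0 3 4 6 1 2 5)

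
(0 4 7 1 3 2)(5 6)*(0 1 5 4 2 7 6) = (0 2 1 3 7 5)(4 6)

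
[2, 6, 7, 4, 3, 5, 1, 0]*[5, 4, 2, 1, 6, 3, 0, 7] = [2, 0, 7, 6, 1, 3, 4, 5]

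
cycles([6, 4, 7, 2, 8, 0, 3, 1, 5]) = (0 6 3 2 7 1 4 8 5) 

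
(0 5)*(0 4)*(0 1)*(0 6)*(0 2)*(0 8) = (0 5 4 1 6 2 8) 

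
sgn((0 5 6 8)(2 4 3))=-1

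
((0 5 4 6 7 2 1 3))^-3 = (0 2 4 3 7 5 1 6)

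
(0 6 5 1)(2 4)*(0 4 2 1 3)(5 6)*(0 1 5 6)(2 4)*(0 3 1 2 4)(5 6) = (0 5 1 4 6 3 2)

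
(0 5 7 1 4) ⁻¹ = (0 4 1 7 5) 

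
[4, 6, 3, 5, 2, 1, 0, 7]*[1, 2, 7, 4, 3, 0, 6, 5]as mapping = [0→3, 1→6, 2→4, 3→0, 4→7, 5→2, 6→1, 7→5]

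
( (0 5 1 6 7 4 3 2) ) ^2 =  (0 1 7 3) (2 5 6 4) 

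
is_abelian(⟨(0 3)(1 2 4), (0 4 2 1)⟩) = no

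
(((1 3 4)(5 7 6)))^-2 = (1 3 4)(5 7 6)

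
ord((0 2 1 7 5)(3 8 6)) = 15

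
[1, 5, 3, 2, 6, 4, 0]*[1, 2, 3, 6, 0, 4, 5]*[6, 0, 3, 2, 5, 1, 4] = [3, 5, 4, 2, 1, 6, 0]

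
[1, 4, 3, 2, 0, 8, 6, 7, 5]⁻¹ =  [4, 0, 3, 2, 1, 8, 6, 7, 5]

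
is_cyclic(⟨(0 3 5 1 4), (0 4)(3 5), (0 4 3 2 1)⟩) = no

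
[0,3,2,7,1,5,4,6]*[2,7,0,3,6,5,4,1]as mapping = [0→2,1→3,2→0,3→1,4→7,5→5,6→6,7→4]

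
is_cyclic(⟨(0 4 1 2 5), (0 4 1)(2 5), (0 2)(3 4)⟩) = no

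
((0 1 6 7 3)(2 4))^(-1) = (0 3 7 6 1)(2 4)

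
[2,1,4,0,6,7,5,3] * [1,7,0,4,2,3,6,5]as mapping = [0→0,1→7,2→2,3→1,4→6,5→5,6→3,7→4]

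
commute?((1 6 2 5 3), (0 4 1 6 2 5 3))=no:(1 6 2 5 3) * (0 4 1 6 2 5 3)=(0 4 1 2 3 6 5), (0 4 1 6 2 5 3) * (1 6 2 5 3)=(0 4 6 5 1 2 3)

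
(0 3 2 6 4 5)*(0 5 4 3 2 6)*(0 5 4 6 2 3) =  (0 3 2 5 4 6)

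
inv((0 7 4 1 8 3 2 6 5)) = (0 5 6 2 3 8 1 4 7)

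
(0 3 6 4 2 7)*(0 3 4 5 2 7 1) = (0 4 7 3 6 5 2 1) 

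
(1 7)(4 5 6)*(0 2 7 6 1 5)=(0 2 7 5 1 6 4)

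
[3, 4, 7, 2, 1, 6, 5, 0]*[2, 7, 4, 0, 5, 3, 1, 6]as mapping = [0→0, 1→5, 2→6, 3→4, 4→7, 5→1, 6→3, 7→2]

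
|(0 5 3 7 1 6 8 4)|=8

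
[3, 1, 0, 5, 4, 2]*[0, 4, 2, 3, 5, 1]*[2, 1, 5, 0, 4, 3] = [0, 4, 2, 1, 3, 5]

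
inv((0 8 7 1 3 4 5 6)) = (0 6 5 4 3 1 7 8)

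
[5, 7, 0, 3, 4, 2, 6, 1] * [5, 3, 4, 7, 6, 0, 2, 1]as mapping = [0→0, 1→1, 2→5, 3→7, 4→6, 5→4, 6→2, 7→3]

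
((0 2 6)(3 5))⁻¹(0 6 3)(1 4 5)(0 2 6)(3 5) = (0 5 2)(1 4 3)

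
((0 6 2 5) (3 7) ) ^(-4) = () 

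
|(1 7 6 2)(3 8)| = 4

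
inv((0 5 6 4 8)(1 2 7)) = (0 8 4 6 5)(1 7 2)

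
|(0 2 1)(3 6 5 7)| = 12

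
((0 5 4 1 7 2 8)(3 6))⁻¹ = (0 8 2 7 1 4 5)(3 6)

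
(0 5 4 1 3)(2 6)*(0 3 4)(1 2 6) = (0 5)(1 4 2)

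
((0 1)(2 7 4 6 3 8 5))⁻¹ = (0 1)(2 5 8 3 6 4 7)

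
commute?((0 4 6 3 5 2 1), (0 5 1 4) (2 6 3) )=no:(0 4 6 3 5 2 1) * (0 5 1 4) (2 6 3)=(1 5 6 2 4 3), (0 5 1 4) (2 6 3) * (0 4 6 3 5 2 1)=(0 2 3 1 6 5) 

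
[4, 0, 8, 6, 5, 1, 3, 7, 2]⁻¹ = [1, 5, 8, 6, 0, 4, 3, 7, 2]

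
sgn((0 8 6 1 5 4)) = -1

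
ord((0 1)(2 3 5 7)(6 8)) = 4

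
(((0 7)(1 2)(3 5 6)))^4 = (3 5 6)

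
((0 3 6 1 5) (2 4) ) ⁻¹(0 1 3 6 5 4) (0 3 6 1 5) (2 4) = (0 2 3 5 6 1) 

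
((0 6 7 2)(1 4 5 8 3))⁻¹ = (0 2 7 6)(1 3 8 5 4)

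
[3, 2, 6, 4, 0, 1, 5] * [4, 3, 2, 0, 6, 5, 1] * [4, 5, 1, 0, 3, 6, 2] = [4, 1, 5, 2, 3, 0, 6]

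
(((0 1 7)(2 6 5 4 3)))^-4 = (0 7 1)(2 6 5 4 3)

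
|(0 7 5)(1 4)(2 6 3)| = 6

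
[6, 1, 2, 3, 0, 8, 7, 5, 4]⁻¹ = [4, 1, 2, 3, 8, 7, 0, 6, 5]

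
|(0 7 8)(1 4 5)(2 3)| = 6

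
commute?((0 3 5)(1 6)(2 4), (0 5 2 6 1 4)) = no:(0 3 5)(1 6)(2 4) * (0 5 2 6 1 4) = (0 3 2)(4 6), (0 5 2 6 1 4) * (0 3 5)(1 6)(2 4) = (1 2)(3 5 4)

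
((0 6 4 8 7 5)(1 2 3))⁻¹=(0 5 7 8 4 6)(1 3 2)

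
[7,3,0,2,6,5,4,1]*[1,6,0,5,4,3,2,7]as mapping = [0→7,1→5,2→1,3→0,4→2,5→3,6→4,7→6]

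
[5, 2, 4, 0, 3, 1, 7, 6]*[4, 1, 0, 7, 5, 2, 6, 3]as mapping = [0→2, 1→0, 2→5, 3→4, 4→7, 5→1, 6→3, 7→6]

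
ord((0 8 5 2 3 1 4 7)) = 8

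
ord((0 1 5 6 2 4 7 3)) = 8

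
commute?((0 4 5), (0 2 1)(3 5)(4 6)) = no:(0 4 5)*(0 2 1)(3 5)(4 6) = (0 6 4 3 5 2 1), (0 2 1)(3 5)(4 6)*(0 4 5) = (0 2 1 4 6 5 3)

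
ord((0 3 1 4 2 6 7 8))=8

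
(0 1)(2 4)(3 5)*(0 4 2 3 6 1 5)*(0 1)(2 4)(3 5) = (0 3 1 2 4 5 6)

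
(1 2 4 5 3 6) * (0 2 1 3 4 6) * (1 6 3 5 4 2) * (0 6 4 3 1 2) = (0 2 1 4 3 6 5) 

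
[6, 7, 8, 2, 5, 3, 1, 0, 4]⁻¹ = [7, 6, 3, 5, 8, 4, 0, 1, 2]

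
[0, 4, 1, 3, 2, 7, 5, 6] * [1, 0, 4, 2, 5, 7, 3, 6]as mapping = [0→1, 1→5, 2→0, 3→2, 4→4, 5→6, 6→7, 7→3]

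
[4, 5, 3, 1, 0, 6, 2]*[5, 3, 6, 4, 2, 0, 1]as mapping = [0→2, 1→0, 2→4, 3→3, 4→5, 5→1, 6→6]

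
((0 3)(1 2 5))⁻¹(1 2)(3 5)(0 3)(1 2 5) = (0 1)(2 5)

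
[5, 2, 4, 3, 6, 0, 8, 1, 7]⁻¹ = [5, 7, 1, 3, 2, 0, 4, 8, 6]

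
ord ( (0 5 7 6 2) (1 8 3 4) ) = 20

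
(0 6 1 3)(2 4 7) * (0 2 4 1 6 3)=(0 3 2 1)(4 7)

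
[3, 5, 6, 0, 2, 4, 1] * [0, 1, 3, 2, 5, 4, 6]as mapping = [0→2, 1→4, 2→6, 3→0, 4→3, 5→5, 6→1]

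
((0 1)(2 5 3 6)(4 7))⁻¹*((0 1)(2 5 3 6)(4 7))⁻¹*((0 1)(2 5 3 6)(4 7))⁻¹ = (0 1)(2 5 3 6)(4 7)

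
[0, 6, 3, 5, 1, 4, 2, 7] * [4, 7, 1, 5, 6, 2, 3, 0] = [4, 3, 5, 2, 7, 6, 1, 0]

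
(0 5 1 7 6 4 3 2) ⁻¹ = (0 2 3 4 6 7 1 5) 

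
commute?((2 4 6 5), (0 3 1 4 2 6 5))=no:(2 4 6 5)*(0 3 1 4 2 6 5)=(0 3 1 4 5 6), (0 3 1 4 2 6 5)*(2 4 6 5)=(0 3 1 6 2 5)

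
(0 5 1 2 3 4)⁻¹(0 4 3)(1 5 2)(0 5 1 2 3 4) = (0 4 5)(1 3 2)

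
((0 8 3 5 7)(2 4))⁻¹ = (0 7 5 3 8)(2 4)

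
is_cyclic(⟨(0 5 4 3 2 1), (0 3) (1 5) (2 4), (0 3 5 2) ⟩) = no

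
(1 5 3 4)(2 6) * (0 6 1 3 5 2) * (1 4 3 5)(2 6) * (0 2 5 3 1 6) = (0 5 6 2 4 3 1)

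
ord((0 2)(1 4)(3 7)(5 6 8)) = 6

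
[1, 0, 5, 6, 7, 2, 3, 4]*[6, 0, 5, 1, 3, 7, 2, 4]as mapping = [0→0, 1→6, 2→7, 3→2, 4→4, 5→5, 6→1, 7→3]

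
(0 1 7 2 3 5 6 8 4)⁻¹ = (0 4 8 6 5 3 2 7 1)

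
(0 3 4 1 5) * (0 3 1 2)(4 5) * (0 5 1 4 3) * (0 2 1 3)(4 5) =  (0 5 2 4 1)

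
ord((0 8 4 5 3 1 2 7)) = 8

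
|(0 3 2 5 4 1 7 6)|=8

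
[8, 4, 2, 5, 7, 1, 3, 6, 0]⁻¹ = [8, 5, 2, 6, 1, 3, 7, 4, 0]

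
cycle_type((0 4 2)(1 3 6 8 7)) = 3.5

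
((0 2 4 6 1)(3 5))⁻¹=(0 1 6 4 2)(3 5)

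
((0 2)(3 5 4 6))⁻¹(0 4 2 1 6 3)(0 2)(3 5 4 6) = (0 1 3 5 2 6)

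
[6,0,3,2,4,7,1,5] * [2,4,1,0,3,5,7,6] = [7,2,0,1,3,6,4,5]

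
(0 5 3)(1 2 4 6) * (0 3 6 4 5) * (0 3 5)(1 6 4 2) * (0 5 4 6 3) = (2 5 6 3 4)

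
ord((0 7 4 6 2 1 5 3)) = 8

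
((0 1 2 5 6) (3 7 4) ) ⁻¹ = (0 6 5 2 1) (3 4 7) 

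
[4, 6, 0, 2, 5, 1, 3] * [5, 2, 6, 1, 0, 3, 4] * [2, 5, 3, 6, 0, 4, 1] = [2, 0, 4, 1, 6, 3, 5]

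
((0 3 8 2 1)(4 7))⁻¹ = (0 1 2 8 3)(4 7)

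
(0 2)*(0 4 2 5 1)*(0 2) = (0 5 1 2 4)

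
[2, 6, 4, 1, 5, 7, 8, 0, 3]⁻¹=[7, 3, 0, 8, 2, 4, 1, 5, 6]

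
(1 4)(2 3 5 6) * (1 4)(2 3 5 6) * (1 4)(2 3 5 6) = (1 4)(2 6 5 3)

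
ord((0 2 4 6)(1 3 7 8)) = 4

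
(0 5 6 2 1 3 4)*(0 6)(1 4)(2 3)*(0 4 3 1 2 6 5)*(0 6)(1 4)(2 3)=(0 6 4 5 1)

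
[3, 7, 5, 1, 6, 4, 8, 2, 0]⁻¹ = [8, 3, 7, 0, 5, 2, 4, 1, 6]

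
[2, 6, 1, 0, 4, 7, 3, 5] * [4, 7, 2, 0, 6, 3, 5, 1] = [2, 5, 7, 4, 6, 1, 0, 3]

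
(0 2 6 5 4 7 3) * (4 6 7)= (0 2 7 3)(5 6)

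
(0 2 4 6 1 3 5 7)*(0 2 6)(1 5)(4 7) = (0 6 5 4)(1 3)(2 7)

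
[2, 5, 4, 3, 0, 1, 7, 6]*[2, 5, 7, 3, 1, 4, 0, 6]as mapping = [0→7, 1→4, 2→1, 3→3, 4→2, 5→5, 6→6, 7→0]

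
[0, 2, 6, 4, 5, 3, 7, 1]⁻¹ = [0, 7, 1, 5, 3, 4, 2, 6]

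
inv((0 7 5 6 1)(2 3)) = (0 1 6 5 7)(2 3)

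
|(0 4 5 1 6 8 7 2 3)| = 9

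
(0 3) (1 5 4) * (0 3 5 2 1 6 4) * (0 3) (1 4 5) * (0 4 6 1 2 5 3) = (0 2 6 3 4 1 5) 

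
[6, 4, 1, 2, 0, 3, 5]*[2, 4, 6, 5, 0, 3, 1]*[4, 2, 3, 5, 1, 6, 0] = [2, 4, 1, 0, 3, 6, 5]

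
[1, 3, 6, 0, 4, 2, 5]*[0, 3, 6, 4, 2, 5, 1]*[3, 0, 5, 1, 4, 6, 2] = [1, 4, 0, 3, 5, 2, 6]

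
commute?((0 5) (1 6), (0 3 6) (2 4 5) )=no:(0 5) (1 6) * (0 3 6) (2 4 5)=(0 2 4 5 3 6 1), (0 3 6) (2 4 5) * (0 5) (1 6)=(0 3 1 6 5 2 4) 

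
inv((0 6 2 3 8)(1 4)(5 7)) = (0 8 3 2 6)(1 4)(5 7)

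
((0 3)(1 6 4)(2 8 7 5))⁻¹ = (0 3)(1 4 6)(2 5 7 8)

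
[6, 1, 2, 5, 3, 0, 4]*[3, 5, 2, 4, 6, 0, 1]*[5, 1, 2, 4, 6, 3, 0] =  [1, 3, 2, 5, 6, 4, 0]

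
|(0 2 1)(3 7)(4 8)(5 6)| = 6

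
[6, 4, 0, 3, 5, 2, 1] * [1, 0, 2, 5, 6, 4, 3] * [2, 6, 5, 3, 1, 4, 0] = [3, 0, 6, 4, 1, 5, 2]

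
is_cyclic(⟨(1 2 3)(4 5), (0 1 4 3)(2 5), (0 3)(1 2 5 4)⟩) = no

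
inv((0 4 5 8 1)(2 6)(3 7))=(0 1 8 5 4)(2 6)(3 7)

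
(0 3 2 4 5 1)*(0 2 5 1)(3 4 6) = (0 4 1 2 6 3 5)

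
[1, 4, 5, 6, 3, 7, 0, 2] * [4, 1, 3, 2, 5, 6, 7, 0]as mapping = [0→1, 1→5, 2→6, 3→7, 4→2, 5→0, 6→4, 7→3]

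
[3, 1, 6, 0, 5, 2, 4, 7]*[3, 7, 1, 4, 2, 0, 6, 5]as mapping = [0→4, 1→7, 2→6, 3→3, 4→0, 5→1, 6→2, 7→5]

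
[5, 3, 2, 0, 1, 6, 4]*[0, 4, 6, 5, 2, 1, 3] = [1, 5, 6, 0, 4, 3, 2]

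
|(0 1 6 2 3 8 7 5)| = 8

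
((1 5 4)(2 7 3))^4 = (1 5 4)(2 7 3)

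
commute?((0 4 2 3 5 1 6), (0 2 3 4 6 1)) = no:(0 4 2 3 5 1 6) * (0 2 3 4 6 1) = (0 6 2 4 3 5), (0 2 3 4 6 1) * (0 4 2 3 5 1 6) = (0 3 2 5 1 4)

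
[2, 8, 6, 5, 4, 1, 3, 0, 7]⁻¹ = [7, 5, 0, 6, 4, 3, 2, 8, 1]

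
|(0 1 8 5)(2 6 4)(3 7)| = 12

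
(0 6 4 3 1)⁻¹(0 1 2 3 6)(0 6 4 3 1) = (0 2 1 4 6)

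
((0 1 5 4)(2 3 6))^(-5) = (0 4 5 1)(2 3 6)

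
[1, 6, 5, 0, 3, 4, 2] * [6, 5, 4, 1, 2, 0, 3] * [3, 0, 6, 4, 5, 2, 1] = [2, 4, 3, 1, 0, 6, 5]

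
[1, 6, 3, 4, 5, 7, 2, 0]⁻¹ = [7, 0, 6, 2, 3, 4, 1, 5]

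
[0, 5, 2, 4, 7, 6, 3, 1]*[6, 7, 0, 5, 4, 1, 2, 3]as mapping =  [0→6, 1→1, 2→0, 3→4, 4→3, 5→2, 6→5, 7→7]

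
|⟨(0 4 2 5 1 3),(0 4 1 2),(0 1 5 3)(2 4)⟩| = 720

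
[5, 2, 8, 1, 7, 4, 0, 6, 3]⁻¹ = [6, 3, 1, 8, 5, 0, 7, 4, 2]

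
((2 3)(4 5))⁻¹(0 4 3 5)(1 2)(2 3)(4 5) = (0 5 2 4)(1 3)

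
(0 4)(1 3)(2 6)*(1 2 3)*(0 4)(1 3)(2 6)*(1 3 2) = (1 2)(3 6)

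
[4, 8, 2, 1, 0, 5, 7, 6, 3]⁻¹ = [4, 3, 2, 8, 0, 5, 7, 6, 1]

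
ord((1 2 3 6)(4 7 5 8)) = 4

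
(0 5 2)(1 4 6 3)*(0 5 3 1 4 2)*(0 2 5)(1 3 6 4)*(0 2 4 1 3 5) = (0 6 5 4 1)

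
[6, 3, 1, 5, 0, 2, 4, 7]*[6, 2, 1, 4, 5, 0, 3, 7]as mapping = [0→3, 1→4, 2→2, 3→0, 4→6, 5→1, 6→5, 7→7]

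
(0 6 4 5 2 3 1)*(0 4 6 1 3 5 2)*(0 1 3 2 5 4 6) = (0 3 2 4 5 1 6) 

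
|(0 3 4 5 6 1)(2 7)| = 6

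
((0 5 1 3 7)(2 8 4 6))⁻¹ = (0 7 3 1 5)(2 6 4 8)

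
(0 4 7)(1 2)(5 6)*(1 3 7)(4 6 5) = (0 6 4 1 2 3 7)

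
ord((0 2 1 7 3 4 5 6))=8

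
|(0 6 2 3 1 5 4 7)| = 8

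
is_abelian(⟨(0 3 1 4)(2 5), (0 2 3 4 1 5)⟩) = no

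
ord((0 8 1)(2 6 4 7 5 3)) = 6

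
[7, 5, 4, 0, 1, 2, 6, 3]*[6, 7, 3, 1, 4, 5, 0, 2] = [2, 5, 4, 6, 7, 3, 0, 1]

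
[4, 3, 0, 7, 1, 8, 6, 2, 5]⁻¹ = [2, 4, 7, 1, 0, 8, 6, 3, 5]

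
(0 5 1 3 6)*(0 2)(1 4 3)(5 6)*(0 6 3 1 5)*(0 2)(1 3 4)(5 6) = (0 4 3 2 5 1 6)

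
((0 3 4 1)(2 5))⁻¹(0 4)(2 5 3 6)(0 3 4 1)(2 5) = (1 3)(2 4 6 5)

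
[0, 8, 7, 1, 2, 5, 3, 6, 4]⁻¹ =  [0, 3, 4, 6, 8, 5, 7, 2, 1]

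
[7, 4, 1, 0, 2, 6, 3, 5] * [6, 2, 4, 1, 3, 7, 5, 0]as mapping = [0→0, 1→3, 2→2, 3→6, 4→4, 5→5, 6→1, 7→7]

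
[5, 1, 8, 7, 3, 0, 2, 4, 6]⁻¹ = [5, 1, 6, 4, 7, 0, 8, 3, 2]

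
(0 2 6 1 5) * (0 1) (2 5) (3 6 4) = (0 5 1 2 4 3 6) 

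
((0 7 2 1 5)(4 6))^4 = (0 5 1 2 7)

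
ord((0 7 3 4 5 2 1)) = 7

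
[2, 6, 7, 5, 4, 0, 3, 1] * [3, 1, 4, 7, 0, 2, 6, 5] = [4, 6, 5, 2, 0, 3, 7, 1]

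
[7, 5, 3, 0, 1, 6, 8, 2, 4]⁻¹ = [3, 4, 7, 2, 8, 1, 5, 0, 6]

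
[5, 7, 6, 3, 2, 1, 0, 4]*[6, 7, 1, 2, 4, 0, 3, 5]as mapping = [0→0, 1→5, 2→3, 3→2, 4→1, 5→7, 6→6, 7→4]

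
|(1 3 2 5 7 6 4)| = 7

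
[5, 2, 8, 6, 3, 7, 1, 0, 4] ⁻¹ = [7, 6, 1, 4, 8, 0, 3, 5, 2] 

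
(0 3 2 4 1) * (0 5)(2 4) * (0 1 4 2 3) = (1 5)(2 3)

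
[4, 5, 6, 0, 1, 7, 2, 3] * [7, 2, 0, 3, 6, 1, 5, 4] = [6, 1, 5, 7, 2, 4, 0, 3]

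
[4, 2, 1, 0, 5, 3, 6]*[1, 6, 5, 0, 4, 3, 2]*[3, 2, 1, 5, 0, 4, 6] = [0, 4, 6, 2, 5, 3, 1]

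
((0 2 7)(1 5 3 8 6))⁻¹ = (0 7 2)(1 6 8 3 5)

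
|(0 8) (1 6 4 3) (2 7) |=4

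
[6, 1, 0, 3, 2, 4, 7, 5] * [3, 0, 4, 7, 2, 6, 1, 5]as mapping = [0→1, 1→0, 2→3, 3→7, 4→4, 5→2, 6→5, 7→6]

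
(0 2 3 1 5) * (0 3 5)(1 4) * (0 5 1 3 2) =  (1 5 2)(3 4)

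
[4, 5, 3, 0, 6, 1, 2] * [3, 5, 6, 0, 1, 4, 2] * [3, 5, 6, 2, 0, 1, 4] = [5, 0, 3, 2, 6, 1, 4]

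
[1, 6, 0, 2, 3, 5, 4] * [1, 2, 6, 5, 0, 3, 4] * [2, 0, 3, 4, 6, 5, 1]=[3, 6, 0, 1, 5, 4, 2]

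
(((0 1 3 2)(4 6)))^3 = (0 2 3 1)(4 6)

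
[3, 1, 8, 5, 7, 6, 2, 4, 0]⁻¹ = [8, 1, 6, 0, 7, 3, 5, 4, 2]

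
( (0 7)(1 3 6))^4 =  (1 3 6)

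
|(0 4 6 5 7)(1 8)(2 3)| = 10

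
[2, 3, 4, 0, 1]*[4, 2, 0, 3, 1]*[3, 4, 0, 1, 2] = [3, 1, 4, 2, 0] 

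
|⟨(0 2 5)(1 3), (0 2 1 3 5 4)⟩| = 720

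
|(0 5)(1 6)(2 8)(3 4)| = 2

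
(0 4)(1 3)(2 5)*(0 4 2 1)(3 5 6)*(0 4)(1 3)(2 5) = (0 5 3 4)(1 2 6)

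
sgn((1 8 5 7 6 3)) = -1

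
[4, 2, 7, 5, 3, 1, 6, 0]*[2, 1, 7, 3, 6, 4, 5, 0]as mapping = [0→6, 1→7, 2→0, 3→4, 4→3, 5→1, 6→5, 7→2]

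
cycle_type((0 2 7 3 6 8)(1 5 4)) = 3.6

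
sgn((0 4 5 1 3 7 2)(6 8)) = -1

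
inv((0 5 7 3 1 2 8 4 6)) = (0 6 4 8 2 1 3 7 5)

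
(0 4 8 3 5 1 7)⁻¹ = (0 7 1 5 3 8 4)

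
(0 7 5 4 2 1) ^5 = (0 1 2 4 5 7) 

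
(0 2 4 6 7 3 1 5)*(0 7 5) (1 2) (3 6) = (0 1) (2 4 3) (5 7 6) 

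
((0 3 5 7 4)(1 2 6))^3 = (0 7 3 4 5)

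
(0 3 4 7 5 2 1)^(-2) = (0 2 7 3 1 5 4)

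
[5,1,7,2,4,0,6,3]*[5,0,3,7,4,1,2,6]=[1,0,6,3,4,5,2,7]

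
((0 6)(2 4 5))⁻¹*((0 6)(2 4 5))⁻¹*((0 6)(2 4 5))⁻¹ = (0 6)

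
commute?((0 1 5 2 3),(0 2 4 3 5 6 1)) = no:(0 1 5 2 3) * (0 2 4 3 5 6 1) = (1 6)(2 5 4 3),(0 2 4 3 5 6 1) * (0 1 5 2 3) = (0 3 2 4)(5 6)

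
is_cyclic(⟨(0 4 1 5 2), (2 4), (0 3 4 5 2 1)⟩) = no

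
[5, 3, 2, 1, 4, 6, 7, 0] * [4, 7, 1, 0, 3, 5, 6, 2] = [5, 0, 1, 7, 3, 6, 2, 4]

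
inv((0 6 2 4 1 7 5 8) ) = (0 8 5 7 1 4 2 6) 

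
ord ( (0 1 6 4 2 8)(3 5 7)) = 6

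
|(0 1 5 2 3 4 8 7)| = 8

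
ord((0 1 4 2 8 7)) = 6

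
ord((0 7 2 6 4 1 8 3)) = 8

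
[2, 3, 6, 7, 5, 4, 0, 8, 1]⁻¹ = [6, 8, 0, 1, 5, 4, 2, 3, 7]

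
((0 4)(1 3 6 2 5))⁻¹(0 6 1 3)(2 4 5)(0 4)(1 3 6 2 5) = (0 1 5)(2 3 6 4)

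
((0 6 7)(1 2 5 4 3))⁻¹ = (0 7 6)(1 3 4 5 2)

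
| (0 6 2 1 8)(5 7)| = 10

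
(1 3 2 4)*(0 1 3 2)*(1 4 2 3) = (0 4 1 3) 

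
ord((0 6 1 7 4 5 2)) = 7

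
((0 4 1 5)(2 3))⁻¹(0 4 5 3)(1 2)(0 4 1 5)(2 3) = (0 2 4 1)(3 5)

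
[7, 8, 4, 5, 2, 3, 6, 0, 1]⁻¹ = [7, 8, 4, 5, 2, 3, 6, 0, 1]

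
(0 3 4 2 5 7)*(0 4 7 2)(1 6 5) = (0 3 7 4)(1 6 5 2)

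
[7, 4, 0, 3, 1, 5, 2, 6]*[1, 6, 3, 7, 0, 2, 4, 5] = [5, 0, 1, 7, 6, 2, 3, 4]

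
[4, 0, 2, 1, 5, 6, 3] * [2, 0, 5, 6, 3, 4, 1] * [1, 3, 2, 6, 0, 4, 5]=[6, 2, 4, 1, 0, 3, 5]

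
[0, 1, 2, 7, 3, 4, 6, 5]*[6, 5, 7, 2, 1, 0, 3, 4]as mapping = [0→6, 1→5, 2→7, 3→4, 4→2, 5→1, 6→3, 7→0]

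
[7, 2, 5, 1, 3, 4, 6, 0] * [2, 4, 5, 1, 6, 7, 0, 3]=[3, 5, 7, 4, 1, 6, 0, 2]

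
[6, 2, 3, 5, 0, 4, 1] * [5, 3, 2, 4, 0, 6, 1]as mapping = [0→1, 1→2, 2→4, 3→6, 4→5, 5→0, 6→3]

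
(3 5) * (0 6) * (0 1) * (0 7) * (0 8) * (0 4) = (0 6 1 7 8 4)(3 5)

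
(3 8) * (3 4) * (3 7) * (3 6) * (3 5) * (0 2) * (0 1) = (0 2 1)(3 8 4 7 6 5)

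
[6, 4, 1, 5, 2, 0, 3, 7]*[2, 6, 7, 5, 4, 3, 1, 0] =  [1, 4, 6, 3, 7, 2, 5, 0]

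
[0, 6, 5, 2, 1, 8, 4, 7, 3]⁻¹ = [0, 4, 3, 8, 6, 2, 1, 7, 5]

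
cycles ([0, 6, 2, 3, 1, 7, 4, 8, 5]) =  (1 6 4)(5 7 8)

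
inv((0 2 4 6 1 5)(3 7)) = (0 5 1 6 4 2)(3 7)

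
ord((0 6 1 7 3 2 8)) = 7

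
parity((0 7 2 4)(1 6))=even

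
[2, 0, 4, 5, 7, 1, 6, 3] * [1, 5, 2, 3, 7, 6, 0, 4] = [2, 1, 7, 6, 4, 5, 0, 3]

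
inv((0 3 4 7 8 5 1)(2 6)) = (0 1 5 8 7 4 3)(2 6)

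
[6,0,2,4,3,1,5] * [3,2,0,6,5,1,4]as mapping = [0→4,1→3,2→0,3→5,4→6,5→2,6→1]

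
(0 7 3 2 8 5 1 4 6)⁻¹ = (0 6 4 1 5 8 2 3 7)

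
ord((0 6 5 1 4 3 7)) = 7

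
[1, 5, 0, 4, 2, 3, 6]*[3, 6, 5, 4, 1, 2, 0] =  [6, 2, 3, 1, 5, 4, 0]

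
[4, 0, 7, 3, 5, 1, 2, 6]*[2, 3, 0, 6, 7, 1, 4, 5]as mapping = [0→7, 1→2, 2→5, 3→6, 4→1, 5→3, 6→0, 7→4]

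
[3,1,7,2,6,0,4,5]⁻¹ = [5,1,3,0,6,7,4,2]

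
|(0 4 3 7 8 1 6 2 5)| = 9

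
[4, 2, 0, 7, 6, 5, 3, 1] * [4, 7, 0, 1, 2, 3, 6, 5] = [2, 0, 4, 5, 6, 3, 1, 7]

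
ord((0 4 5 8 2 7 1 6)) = 8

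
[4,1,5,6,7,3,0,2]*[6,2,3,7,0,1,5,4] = [0,2,1,5,4,7,6,3]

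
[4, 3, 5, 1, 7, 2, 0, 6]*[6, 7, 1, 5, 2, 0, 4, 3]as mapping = [0→2, 1→5, 2→0, 3→7, 4→3, 5→1, 6→6, 7→4]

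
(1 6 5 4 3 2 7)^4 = (1 3 6 2 5 7 4)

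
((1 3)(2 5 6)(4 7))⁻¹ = (1 3)(2 6 5)(4 7)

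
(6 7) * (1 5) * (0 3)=(0 3)(1 5)(6 7)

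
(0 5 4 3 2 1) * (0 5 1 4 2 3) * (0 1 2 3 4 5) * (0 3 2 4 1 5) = (0 4 5 2) (1 3) 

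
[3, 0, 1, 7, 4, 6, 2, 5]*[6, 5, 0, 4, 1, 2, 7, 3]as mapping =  [0→4, 1→6, 2→5, 3→3, 4→1, 5→7, 6→0, 7→2]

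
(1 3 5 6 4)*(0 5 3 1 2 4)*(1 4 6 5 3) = (0 3 1 4 2 6)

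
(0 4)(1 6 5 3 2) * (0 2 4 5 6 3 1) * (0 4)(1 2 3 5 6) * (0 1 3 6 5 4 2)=(0 5)(1 4 6 3)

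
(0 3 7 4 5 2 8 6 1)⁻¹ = (0 1 6 8 2 5 4 7 3)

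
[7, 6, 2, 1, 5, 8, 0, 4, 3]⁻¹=[6, 3, 2, 8, 7, 4, 1, 0, 5]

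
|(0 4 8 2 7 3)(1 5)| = 6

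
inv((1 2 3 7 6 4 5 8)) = (1 8 5 4 6 7 3 2)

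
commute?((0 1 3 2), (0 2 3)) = no:(0 1 3 2)*(0 2 3) = (0 1), (0 2 3)*(0 1 3 2) = (1 3)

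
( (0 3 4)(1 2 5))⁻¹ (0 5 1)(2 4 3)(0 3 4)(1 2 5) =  (0 4 5)(1 2 3)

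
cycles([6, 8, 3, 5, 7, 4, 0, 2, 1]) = (0 6)(1 8)(2 3 5 4 7)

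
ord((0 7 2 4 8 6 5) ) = 7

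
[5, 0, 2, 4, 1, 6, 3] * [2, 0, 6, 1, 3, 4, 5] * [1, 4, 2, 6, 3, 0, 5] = [3, 2, 5, 6, 1, 0, 4]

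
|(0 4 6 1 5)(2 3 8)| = 15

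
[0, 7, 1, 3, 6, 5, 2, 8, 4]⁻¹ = [0, 2, 6, 3, 8, 5, 4, 1, 7]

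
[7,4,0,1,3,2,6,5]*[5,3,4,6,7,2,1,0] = [0,7,5,3,6,4,1,2]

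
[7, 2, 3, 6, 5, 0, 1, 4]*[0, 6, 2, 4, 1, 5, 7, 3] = [3, 2, 4, 7, 5, 0, 6, 1]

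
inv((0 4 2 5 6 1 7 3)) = (0 3 7 1 6 5 2 4)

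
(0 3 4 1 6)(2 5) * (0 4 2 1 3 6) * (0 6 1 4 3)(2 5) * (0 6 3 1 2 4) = (0 2 4 6 1 3 5)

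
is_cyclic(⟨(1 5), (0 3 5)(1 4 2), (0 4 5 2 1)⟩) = no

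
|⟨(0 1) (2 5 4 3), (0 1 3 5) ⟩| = 720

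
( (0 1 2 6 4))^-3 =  (0 2 4 1 6)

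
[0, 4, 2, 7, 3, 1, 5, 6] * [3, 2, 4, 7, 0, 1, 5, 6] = [3, 0, 4, 6, 7, 2, 1, 5] 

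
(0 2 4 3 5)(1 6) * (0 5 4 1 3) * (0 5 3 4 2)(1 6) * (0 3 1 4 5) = (0 3 2 6 5 1 4)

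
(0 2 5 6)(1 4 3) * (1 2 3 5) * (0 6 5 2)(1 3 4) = (0 4 2 3)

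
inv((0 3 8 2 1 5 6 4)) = (0 4 6 5 1 2 8 3)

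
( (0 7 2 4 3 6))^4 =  (0 3 2)(4 7 6)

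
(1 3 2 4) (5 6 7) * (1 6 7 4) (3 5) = (1 5 7 3 2) (4 6) 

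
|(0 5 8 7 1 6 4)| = 7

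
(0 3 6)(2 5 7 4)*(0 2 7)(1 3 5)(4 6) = (0 5)(1 3 4 7 6 2)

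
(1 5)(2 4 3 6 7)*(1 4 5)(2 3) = (2 5 4)(3 6 7)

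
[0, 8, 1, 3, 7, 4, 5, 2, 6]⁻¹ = [0, 2, 7, 3, 5, 6, 8, 4, 1]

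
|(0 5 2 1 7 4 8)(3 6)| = 14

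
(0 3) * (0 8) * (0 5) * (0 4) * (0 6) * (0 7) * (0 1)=(0 3 8 5 4 6 7 1)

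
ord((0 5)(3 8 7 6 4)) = 10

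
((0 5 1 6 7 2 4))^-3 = (0 7 5 2 1 4 6)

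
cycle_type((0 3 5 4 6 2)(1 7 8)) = 3.6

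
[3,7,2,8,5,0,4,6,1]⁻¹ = [5,8,2,0,6,4,7,1,3]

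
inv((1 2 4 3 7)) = (1 7 3 4 2)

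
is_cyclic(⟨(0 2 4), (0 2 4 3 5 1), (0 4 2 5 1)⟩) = no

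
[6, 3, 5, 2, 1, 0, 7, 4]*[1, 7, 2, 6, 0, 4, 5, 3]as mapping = [0→5, 1→6, 2→4, 3→2, 4→7, 5→1, 6→3, 7→0]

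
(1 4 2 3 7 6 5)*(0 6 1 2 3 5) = (0 6)(1 4 3 7)(2 5)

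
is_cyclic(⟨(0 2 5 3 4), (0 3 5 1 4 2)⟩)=no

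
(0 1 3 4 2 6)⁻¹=(0 6 2 4 3 1)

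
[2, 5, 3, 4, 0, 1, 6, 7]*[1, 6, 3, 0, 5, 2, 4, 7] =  [3, 2, 0, 5, 1, 6, 4, 7]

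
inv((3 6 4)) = (3 4 6)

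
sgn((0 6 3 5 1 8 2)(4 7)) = -1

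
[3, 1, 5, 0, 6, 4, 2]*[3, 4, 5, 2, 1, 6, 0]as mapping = [0→2, 1→4, 2→6, 3→3, 4→0, 5→1, 6→5]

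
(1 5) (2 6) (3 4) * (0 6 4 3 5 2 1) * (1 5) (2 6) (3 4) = (0 2 3 4 1 6 5) 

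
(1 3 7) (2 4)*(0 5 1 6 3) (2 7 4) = (0 5 1) (3 4 7 6) 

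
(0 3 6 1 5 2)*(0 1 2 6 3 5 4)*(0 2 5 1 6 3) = (0 1 4 2 6 5 3)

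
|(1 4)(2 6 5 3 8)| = 10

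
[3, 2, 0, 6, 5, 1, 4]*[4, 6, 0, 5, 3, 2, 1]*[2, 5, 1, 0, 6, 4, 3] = [4, 2, 6, 5, 1, 3, 0]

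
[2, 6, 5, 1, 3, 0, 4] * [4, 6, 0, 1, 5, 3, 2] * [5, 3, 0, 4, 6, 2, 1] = [5, 0, 4, 1, 3, 6, 2]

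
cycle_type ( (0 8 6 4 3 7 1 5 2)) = 9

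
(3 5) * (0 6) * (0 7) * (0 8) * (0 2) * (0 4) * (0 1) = (0 6 7 8 2 4 1)(3 5)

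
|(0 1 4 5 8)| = 5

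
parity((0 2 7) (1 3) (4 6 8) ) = odd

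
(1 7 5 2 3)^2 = (1 5 3 7 2)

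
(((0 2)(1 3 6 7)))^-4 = ()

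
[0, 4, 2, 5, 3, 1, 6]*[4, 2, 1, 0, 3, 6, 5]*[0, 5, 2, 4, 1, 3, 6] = [1, 4, 5, 6, 0, 2, 3]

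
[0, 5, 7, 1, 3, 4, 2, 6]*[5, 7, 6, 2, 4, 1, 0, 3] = [5, 1, 3, 7, 2, 4, 6, 0]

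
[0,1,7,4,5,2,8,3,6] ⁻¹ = [0,1,5,7,3,4,8,2,6] 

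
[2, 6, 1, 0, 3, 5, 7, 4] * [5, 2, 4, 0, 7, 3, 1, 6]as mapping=[0→4, 1→1, 2→2, 3→5, 4→0, 5→3, 6→6, 7→7]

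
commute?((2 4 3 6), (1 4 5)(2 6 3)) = no:(2 4 3 6)*(1 4 5)(2 6 3) = (1 4 2 5), (1 4 5)(2 6 3)*(2 4 3 6) = (1 3 4 5)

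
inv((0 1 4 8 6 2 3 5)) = (0 5 3 2 6 8 4 1)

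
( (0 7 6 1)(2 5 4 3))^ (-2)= (0 6)(1 7)(2 4)(3 5)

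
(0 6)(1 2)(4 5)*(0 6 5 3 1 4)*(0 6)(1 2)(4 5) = (0 4 3 2 5 6)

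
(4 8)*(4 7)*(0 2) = (0 2)(4 8 7)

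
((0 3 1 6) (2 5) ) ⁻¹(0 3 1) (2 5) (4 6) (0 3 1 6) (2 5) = (0 4) (1 6 3) (2 5) 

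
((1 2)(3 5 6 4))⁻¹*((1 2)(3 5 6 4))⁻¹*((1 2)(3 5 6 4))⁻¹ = (1 2)(3 5 6 4)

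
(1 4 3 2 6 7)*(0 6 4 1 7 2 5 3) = (0 6 2 4)(3 5)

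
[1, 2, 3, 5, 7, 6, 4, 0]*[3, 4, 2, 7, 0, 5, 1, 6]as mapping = [0→4, 1→2, 2→7, 3→5, 4→6, 5→1, 6→0, 7→3]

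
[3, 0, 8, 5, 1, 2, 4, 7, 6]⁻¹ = [1, 4, 5, 0, 6, 3, 8, 7, 2]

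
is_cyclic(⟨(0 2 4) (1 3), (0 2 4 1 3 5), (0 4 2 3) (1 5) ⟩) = no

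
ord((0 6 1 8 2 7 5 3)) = 8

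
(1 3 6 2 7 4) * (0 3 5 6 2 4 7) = (0 3 2)(1 5 6 4)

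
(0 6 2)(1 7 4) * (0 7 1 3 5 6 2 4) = (0 2 7)(3 5 6 4)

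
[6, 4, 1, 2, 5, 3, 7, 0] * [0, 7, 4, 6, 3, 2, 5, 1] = [5, 3, 7, 4, 2, 6, 1, 0]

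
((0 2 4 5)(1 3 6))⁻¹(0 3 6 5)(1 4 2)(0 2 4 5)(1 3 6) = (0 2 6 1)(3 5 4)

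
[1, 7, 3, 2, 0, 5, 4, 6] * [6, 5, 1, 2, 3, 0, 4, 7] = [5, 7, 2, 1, 6, 0, 3, 4]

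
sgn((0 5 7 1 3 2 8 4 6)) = 1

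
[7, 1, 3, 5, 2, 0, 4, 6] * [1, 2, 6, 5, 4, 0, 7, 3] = [3, 2, 5, 0, 6, 1, 4, 7]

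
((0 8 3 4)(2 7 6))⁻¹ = (0 4 3 8)(2 6 7)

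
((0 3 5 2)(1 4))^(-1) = (0 2 5 3)(1 4)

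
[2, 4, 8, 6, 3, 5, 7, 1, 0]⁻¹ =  [8, 7, 0, 4, 1, 5, 3, 6, 2]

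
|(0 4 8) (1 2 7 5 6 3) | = 6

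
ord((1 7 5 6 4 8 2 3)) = 8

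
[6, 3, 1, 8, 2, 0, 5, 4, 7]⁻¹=[5, 2, 4, 1, 7, 6, 0, 8, 3]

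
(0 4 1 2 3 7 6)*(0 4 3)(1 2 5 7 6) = (0 3 6 4 2)(1 5 7)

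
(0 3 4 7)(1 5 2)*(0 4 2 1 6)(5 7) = (0 3 2 6)(1 7 4 5)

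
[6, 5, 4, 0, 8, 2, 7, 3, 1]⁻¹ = [3, 8, 5, 7, 2, 1, 0, 6, 4]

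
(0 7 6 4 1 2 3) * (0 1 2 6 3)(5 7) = (0 5 7 3 1 6 4 2)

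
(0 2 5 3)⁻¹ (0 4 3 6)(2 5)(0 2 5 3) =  (0 6 2 4)(3 5)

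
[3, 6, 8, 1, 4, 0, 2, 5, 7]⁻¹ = [5, 3, 6, 0, 4, 7, 1, 8, 2]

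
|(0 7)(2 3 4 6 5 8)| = 6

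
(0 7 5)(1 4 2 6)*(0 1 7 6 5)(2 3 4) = (0 6 7)(1 2 5)(3 4)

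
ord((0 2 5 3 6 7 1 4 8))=9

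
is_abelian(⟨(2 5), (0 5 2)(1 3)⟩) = no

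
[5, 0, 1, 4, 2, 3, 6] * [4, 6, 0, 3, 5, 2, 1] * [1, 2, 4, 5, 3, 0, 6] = [4, 3, 6, 0, 1, 5, 2]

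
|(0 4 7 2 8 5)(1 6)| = 6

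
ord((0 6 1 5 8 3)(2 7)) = 6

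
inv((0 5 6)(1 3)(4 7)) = (0 6 5)(1 3)(4 7)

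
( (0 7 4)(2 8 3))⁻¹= (0 4 7)(2 3 8)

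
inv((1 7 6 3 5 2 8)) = (1 8 2 5 3 6 7)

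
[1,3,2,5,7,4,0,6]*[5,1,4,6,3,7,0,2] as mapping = [0→1,1→6,2→4,3→7,4→2,5→3,6→5,7→0] 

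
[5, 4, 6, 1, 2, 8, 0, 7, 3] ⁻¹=[6, 3, 4, 8, 1, 0, 2, 7, 5] 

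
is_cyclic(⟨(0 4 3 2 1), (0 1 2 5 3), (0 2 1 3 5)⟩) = no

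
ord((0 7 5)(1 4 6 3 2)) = 15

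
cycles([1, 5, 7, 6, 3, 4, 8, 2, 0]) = (0 1 5 4 3 6 8) (2 7) 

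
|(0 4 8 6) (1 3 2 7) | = 4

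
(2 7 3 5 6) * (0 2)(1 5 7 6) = (0 2 6)(1 5)(3 7)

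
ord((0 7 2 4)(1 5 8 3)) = 4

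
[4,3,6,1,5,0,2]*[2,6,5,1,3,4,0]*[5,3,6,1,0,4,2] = [1,3,5,2,0,6,4]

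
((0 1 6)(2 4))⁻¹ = (0 6 1)(2 4)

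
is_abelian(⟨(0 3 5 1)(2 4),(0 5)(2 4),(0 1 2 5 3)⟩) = no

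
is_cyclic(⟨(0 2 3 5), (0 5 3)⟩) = no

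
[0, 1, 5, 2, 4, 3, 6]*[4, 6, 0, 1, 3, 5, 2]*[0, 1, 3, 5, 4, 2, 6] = [4, 6, 2, 0, 5, 1, 3]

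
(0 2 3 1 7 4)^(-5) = (0 2 3 1 7 4)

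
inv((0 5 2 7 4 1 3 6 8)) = (0 8 6 3 1 4 7 2 5)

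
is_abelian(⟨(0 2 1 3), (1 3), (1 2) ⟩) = no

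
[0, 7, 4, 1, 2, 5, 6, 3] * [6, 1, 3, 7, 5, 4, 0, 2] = [6, 2, 5, 1, 3, 4, 0, 7]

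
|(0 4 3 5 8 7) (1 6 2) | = 6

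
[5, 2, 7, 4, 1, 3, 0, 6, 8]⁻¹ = [6, 4, 1, 5, 3, 0, 7, 2, 8]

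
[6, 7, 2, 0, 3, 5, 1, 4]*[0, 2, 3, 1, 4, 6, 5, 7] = [5, 7, 3, 0, 1, 6, 2, 4]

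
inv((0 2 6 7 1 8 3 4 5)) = (0 5 4 3 8 1 7 6 2)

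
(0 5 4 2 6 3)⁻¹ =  (0 3 6 2 4 5)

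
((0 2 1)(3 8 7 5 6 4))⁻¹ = (0 1 2)(3 4 6 5 7 8)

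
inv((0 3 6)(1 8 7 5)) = (0 6 3)(1 5 7 8)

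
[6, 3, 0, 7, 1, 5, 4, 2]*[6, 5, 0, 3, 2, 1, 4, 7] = [4, 3, 6, 7, 5, 1, 2, 0]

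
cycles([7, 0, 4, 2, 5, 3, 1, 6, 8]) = (0 7 6 1)(2 4 5 3)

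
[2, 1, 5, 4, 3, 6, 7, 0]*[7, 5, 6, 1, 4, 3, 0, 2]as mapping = [0→6, 1→5, 2→3, 3→4, 4→1, 5→0, 6→2, 7→7]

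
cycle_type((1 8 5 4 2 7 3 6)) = 8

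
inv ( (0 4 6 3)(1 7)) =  (0 3 6 4)(1 7)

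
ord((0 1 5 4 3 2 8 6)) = 8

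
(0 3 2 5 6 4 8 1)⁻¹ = (0 1 8 4 6 5 2 3)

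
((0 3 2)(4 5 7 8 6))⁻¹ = (0 2 3)(4 6 8 7 5)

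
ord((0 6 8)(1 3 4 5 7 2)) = 6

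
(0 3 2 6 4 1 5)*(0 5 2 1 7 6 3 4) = (0 4 7 6)(1 2 3)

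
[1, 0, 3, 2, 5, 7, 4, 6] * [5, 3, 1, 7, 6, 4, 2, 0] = [3, 5, 7, 1, 4, 0, 6, 2]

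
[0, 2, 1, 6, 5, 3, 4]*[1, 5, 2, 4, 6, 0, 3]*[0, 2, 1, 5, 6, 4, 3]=[2, 1, 4, 5, 0, 6, 3]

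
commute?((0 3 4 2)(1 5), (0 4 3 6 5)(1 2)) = no:(0 3 4 2)(1 5)*(0 4 3 6 5)(1 2) = (0 6 5 2 4 1), (0 4 3 6 5)(1 2)*(0 3 4 2)(1 5) = (0 2 5 3 6 1)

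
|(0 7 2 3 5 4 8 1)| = 8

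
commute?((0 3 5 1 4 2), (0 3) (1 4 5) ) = no:(0 3 5 1 4 2)*(0 3) (1 4 5) = (1 5 4 2 3), (0 3) (1 4 5)*(0 3 5 1 4 2) = (0 5 4 1 2) 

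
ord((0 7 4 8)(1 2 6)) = 12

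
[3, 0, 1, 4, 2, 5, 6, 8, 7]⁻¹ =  [1, 2, 4, 0, 3, 5, 6, 8, 7]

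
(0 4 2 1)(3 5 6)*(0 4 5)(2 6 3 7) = (0 5 3)(1 4 6 7 2)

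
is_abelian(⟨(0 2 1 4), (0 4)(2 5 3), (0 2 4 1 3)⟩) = no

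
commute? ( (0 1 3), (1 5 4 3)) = no: (0 1 3)*(1 5 4 3) = (0 5 4 3), (1 5 4 3)*(0 1 3) = (0 1 5 4)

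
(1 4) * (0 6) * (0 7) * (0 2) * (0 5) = (0 6 7 2 5) (1 4) 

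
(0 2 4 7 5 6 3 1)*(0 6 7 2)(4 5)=(1 6 3)(2 5 7 4)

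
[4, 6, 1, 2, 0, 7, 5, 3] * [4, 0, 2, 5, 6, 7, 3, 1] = [6, 3, 0, 2, 4, 1, 7, 5]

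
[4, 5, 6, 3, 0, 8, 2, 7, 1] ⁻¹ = [4, 8, 6, 3, 0, 1, 2, 7, 5] 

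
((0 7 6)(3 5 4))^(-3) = ()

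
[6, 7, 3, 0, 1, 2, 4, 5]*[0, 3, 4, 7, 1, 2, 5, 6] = [5, 6, 7, 0, 3, 4, 1, 2]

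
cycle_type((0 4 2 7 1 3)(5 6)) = 2.6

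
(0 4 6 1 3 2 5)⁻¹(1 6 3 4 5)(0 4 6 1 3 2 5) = (0 3 1 2 6)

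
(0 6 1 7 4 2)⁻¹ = (0 2 4 7 1 6)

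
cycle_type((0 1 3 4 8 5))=6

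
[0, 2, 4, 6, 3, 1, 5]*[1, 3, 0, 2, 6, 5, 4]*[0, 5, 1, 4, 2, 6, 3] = [5, 0, 3, 2, 1, 4, 6]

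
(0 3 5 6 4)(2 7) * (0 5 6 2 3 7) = (0 7 3 6 4 5 2)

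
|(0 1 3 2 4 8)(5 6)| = 6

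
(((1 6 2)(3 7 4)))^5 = (1 2 6)(3 4 7)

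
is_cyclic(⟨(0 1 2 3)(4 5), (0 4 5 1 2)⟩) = no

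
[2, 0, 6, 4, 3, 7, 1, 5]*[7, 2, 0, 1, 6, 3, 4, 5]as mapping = [0→0, 1→7, 2→4, 3→6, 4→1, 5→5, 6→2, 7→3]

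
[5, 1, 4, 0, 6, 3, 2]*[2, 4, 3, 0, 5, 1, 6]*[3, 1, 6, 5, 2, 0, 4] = [1, 2, 0, 6, 4, 3, 5]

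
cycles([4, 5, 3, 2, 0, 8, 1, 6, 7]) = (0 4)(1 5 8 7 6)(2 3)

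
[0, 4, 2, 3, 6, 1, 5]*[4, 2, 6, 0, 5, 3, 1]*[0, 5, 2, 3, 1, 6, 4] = [1, 6, 4, 0, 5, 2, 3]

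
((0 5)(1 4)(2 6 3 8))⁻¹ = (0 5)(1 4)(2 8 3 6)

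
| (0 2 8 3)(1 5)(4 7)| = 4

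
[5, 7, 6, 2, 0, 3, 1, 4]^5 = [1, 3, 0, 4, 6, 7, 5, 2]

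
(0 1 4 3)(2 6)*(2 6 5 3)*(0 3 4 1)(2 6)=(2 5 4 6)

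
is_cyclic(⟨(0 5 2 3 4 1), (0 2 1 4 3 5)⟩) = no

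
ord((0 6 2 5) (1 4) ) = 4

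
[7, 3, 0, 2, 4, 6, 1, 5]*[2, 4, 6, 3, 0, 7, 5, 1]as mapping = [0→1, 1→3, 2→2, 3→6, 4→0, 5→5, 6→4, 7→7]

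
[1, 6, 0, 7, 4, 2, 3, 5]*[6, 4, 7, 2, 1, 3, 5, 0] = [4, 5, 6, 0, 1, 7, 2, 3]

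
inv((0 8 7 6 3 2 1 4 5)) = (0 5 4 1 2 3 6 7 8)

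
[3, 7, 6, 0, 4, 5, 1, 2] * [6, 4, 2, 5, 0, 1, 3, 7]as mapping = [0→5, 1→7, 2→3, 3→6, 4→0, 5→1, 6→4, 7→2]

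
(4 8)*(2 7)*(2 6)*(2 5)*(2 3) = (2 7 6 5 3)(4 8)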